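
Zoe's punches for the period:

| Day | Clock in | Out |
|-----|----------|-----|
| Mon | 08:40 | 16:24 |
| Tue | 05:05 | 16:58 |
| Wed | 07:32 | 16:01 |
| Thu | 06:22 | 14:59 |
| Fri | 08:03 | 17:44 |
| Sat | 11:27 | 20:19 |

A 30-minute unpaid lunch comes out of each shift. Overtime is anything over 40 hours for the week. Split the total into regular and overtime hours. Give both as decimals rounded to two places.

Regular 40.00 hours, overtime 12.27 hours

Mon: 08:40–16:24 = 7 h 44 min; less 30 min break → 7 h 14 min
Tue: 05:05–16:58 = 11 h 53 min; less 30 min break → 11 h 23 min
Wed: 07:32–16:01 = 8 h 29 min; less 30 min break → 7 h 59 min
Thu: 06:22–14:59 = 8 h 37 min; less 30 min break → 8 h 7 min
Fri: 08:03–17:44 = 9 h 41 min; less 30 min break → 9 h 11 min
Sat: 11:27–20:19 = 8 h 52 min; less 30 min break → 8 h 22 min
Total worked: 52 h 16 min = 52.27 h.
Threshold 40 h → overtime 12 h 16 min, regular 40 h 0 min.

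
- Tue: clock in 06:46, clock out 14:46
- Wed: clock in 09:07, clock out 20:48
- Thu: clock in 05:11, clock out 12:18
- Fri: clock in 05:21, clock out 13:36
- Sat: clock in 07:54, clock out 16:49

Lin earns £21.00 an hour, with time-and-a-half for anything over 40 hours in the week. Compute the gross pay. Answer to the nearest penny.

Tue: 06:46–14:46 = 8 h 0 min
Wed: 09:07–20:48 = 11 h 41 min
Thu: 05:11–12:18 = 7 h 7 min
Fri: 05:21–13:36 = 8 h 15 min
Sat: 07:54–16:49 = 8 h 55 min
Total worked: 43 h 58 min = 2638 min.
Regular 40 h 0 min = 2400 min at £21.00/h; overtime 3 h 58 min = 238 min at £31.50/h.
Pay = (2400 × £21.00 + 238 × £31.50) ÷ 60 = £964.95.

£964.95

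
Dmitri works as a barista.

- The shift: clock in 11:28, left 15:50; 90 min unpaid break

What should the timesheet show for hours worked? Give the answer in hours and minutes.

The shift: 11:28–15:50 = 4 h 22 min; less 90 min break → 2 h 52 min

2 h 52 min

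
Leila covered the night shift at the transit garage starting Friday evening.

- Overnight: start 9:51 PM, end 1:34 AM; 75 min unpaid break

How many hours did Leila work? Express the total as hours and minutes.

Overnight: 9:51 PM → midnight = 2 h 9 min; midnight → 1:34 AM = 1 h 34 min; span 3 h 43 min; less 75 min break → 2 h 28 min

2 h 28 min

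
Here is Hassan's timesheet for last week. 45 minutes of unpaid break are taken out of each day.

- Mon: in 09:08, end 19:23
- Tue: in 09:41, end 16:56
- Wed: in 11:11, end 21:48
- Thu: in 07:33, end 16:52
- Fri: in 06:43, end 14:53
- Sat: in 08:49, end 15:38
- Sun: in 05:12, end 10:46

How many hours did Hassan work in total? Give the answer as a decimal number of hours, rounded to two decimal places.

52.73 hours

Mon: 09:08–19:23 = 10 h 15 min; less 45 min break → 9 h 30 min
Tue: 09:41–16:56 = 7 h 15 min; less 45 min break → 6 h 30 min
Wed: 11:11–21:48 = 10 h 37 min; less 45 min break → 9 h 52 min
Thu: 07:33–16:52 = 9 h 19 min; less 45 min break → 8 h 34 min
Fri: 06:43–14:53 = 8 h 10 min; less 45 min break → 7 h 25 min
Sat: 08:49–15:38 = 6 h 49 min; less 45 min break → 6 h 4 min
Sun: 05:12–10:46 = 5 h 34 min; less 45 min break → 4 h 49 min
Total: 9 h 30 min + 6 h 30 min + 9 h 52 min + 8 h 34 min + 7 h 25 min + 6 h 4 min + 4 h 49 min = 52 h 44 min.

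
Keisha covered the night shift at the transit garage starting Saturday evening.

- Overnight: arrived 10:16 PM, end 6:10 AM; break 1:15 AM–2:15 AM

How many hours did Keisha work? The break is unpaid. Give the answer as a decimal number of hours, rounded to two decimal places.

6.90 hours

Overnight: 10:16 PM → midnight = 1 h 44 min; midnight → 6:10 AM = 6 h 10 min; span 7 h 54 min; less 60 min break → 6 h 54 min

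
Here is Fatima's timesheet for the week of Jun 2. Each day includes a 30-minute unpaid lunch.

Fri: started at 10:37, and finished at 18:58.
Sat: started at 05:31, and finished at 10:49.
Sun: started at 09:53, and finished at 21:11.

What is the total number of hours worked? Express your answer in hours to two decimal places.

23.45 hours

Fri: 10:37–18:58 = 8 h 21 min; less 30 min break → 7 h 51 min
Sat: 05:31–10:49 = 5 h 18 min; less 30 min break → 4 h 48 min
Sun: 09:53–21:11 = 11 h 18 min; less 30 min break → 10 h 48 min
Total: 7 h 51 min + 4 h 48 min + 10 h 48 min = 23 h 27 min.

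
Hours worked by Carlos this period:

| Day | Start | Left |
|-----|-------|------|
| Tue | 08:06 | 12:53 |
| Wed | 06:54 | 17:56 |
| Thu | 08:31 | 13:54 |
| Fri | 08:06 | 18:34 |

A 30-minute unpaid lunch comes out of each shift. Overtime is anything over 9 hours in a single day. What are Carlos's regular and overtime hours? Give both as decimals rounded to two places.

Tue: 08:06–12:53 = 4 h 47 min; less 30 min break → 4 h 17 min
Wed: 06:54–17:56 = 11 h 2 min; less 30 min break → 10 h 32 min
Thu: 08:31–13:54 = 5 h 23 min; less 30 min break → 4 h 53 min
Fri: 08:06–18:34 = 10 h 28 min; less 30 min break → 9 h 58 min
Tue reg 4 h 17 min / OT 0 h 0 min; Wed reg 9 h 0 min / OT 1 h 32 min; Thu reg 4 h 53 min / OT 0 h 0 min; Fri reg 9 h 0 min / OT 0 h 58 min.
Totals: regular 27 h 10 min, overtime 2 h 30 min.

Regular 27.17 hours, overtime 2.50 hours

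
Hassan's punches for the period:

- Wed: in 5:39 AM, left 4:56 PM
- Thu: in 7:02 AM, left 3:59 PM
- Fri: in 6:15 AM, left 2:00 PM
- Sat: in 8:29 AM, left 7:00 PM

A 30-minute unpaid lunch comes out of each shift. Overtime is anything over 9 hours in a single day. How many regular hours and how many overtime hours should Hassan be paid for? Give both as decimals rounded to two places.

Wed: 5:39 AM–4:56 PM = 11 h 17 min; less 30 min break → 10 h 47 min
Thu: 7:02 AM–3:59 PM = 8 h 57 min; less 30 min break → 8 h 27 min
Fri: 6:15 AM–2:00 PM = 7 h 45 min; less 30 min break → 7 h 15 min
Sat: 8:29 AM–7:00 PM = 10 h 31 min; less 30 min break → 10 h 1 min
Wed reg 9 h 0 min / OT 1 h 47 min; Thu reg 8 h 27 min / OT 0 h 0 min; Fri reg 7 h 15 min / OT 0 h 0 min; Sat reg 9 h 0 min / OT 1 h 1 min.
Totals: regular 33 h 42 min, overtime 2 h 48 min.

Regular 33.70 hours, overtime 2.80 hours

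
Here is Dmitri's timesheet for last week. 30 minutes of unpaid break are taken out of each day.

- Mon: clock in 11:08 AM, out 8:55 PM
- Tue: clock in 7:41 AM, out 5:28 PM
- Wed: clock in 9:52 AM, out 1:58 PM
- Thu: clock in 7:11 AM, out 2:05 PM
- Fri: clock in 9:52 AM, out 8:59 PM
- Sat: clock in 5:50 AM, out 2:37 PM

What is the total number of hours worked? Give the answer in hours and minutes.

47 h 28 min

Mon: 11:08 AM–8:55 PM = 9 h 47 min; less 30 min break → 9 h 17 min
Tue: 7:41 AM–5:28 PM = 9 h 47 min; less 30 min break → 9 h 17 min
Wed: 9:52 AM–1:58 PM = 4 h 6 min; less 30 min break → 3 h 36 min
Thu: 7:11 AM–2:05 PM = 6 h 54 min; less 30 min break → 6 h 24 min
Fri: 9:52 AM–8:59 PM = 11 h 7 min; less 30 min break → 10 h 37 min
Sat: 5:50 AM–2:37 PM = 8 h 47 min; less 30 min break → 8 h 17 min
Total: 9 h 17 min + 9 h 17 min + 3 h 36 min + 6 h 24 min + 10 h 37 min + 8 h 17 min = 47 h 28 min.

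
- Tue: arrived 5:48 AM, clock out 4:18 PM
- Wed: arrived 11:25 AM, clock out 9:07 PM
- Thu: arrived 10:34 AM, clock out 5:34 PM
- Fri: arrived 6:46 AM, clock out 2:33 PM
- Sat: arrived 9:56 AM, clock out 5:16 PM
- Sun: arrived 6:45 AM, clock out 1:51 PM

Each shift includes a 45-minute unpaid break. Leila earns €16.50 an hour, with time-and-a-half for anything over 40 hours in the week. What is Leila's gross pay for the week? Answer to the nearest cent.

Tue: 5:48 AM–4:18 PM = 10 h 30 min; less 45 min break → 9 h 45 min
Wed: 11:25 AM–9:07 PM = 9 h 42 min; less 45 min break → 8 h 57 min
Thu: 10:34 AM–5:34 PM = 7 h 0 min; less 45 min break → 6 h 15 min
Fri: 6:46 AM–2:33 PM = 7 h 47 min; less 45 min break → 7 h 2 min
Sat: 9:56 AM–5:16 PM = 7 h 20 min; less 45 min break → 6 h 35 min
Sun: 6:45 AM–1:51 PM = 7 h 6 min; less 45 min break → 6 h 21 min
Total worked: 44 h 55 min = 2695 min.
Regular 40 h 0 min = 2400 min at €16.50/h; overtime 4 h 55 min = 295 min at €24.75/h.
Pay = (2400 × €16.50 + 295 × €24.75) ÷ 60 = €781.69.

€781.69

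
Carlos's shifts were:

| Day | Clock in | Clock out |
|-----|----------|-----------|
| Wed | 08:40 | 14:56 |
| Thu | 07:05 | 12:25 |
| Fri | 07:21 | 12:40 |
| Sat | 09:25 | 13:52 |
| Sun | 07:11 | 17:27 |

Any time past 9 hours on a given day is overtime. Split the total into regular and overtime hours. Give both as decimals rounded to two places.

Wed: 08:40–14:56 = 6 h 16 min
Thu: 07:05–12:25 = 5 h 20 min
Fri: 07:21–12:40 = 5 h 19 min
Sat: 09:25–13:52 = 4 h 27 min
Sun: 07:11–17:27 = 10 h 16 min
Wed reg 6 h 16 min / OT 0 h 0 min; Thu reg 5 h 20 min / OT 0 h 0 min; Fri reg 5 h 19 min / OT 0 h 0 min; Sat reg 4 h 27 min / OT 0 h 0 min; Sun reg 9 h 0 min / OT 1 h 16 min.
Totals: regular 30 h 22 min, overtime 1 h 16 min.

Regular 30.37 hours, overtime 1.27 hours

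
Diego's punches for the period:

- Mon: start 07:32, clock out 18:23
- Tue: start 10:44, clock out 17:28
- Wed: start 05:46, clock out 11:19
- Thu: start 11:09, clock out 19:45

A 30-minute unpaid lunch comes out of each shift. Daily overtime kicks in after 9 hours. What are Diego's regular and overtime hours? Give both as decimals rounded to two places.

Mon: 07:32–18:23 = 10 h 51 min; less 30 min break → 10 h 21 min
Tue: 10:44–17:28 = 6 h 44 min; less 30 min break → 6 h 14 min
Wed: 05:46–11:19 = 5 h 33 min; less 30 min break → 5 h 3 min
Thu: 11:09–19:45 = 8 h 36 min; less 30 min break → 8 h 6 min
Mon reg 9 h 0 min / OT 1 h 21 min; Tue reg 6 h 14 min / OT 0 h 0 min; Wed reg 5 h 3 min / OT 0 h 0 min; Thu reg 8 h 6 min / OT 0 h 0 min.
Totals: regular 28 h 23 min, overtime 1 h 21 min.

Regular 28.38 hours, overtime 1.35 hours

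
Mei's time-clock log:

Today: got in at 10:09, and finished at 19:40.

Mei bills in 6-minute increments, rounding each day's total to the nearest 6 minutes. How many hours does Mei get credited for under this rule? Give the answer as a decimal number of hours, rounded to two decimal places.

Today: 10:09–19:40 = 9 h 31 min → rounds to 9 h 30 min

9.50 hours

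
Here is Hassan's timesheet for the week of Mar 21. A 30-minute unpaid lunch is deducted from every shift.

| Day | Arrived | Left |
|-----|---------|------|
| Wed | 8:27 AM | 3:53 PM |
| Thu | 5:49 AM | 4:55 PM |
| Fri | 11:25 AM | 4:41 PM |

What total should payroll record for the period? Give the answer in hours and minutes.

Wed: 8:27 AM–3:53 PM = 7 h 26 min; less 30 min break → 6 h 56 min
Thu: 5:49 AM–4:55 PM = 11 h 6 min; less 30 min break → 10 h 36 min
Fri: 11:25 AM–4:41 PM = 5 h 16 min; less 30 min break → 4 h 46 min
Total: 6 h 56 min + 10 h 36 min + 4 h 46 min = 22 h 18 min.

22 h 18 min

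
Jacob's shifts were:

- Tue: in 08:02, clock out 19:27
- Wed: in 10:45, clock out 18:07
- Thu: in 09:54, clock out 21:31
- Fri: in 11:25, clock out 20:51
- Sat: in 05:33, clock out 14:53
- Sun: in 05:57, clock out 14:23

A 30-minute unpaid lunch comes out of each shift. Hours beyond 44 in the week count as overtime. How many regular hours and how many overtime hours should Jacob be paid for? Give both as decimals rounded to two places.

Tue: 08:02–19:27 = 11 h 25 min; less 30 min break → 10 h 55 min
Wed: 10:45–18:07 = 7 h 22 min; less 30 min break → 6 h 52 min
Thu: 09:54–21:31 = 11 h 37 min; less 30 min break → 11 h 7 min
Fri: 11:25–20:51 = 9 h 26 min; less 30 min break → 8 h 56 min
Sat: 05:33–14:53 = 9 h 20 min; less 30 min break → 8 h 50 min
Sun: 05:57–14:23 = 8 h 26 min; less 30 min break → 7 h 56 min
Total worked: 54 h 36 min = 54.60 h.
Threshold 44 h → overtime 10 h 36 min, regular 44 h 0 min.

Regular 44.00 hours, overtime 10.60 hours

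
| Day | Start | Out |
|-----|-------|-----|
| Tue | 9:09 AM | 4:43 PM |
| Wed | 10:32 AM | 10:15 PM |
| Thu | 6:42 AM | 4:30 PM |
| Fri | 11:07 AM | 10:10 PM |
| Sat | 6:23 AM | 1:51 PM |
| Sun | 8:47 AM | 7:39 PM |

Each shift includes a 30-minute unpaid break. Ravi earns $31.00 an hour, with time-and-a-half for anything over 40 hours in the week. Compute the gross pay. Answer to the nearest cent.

Tue: 9:09 AM–4:43 PM = 7 h 34 min; less 30 min break → 7 h 4 min
Wed: 10:32 AM–10:15 PM = 11 h 43 min; less 30 min break → 11 h 13 min
Thu: 6:42 AM–4:30 PM = 9 h 48 min; less 30 min break → 9 h 18 min
Fri: 11:07 AM–10:10 PM = 11 h 3 min; less 30 min break → 10 h 33 min
Sat: 6:23 AM–1:51 PM = 7 h 28 min; less 30 min break → 6 h 58 min
Sun: 8:47 AM–7:39 PM = 10 h 52 min; less 30 min break → 10 h 22 min
Total worked: 55 h 28 min = 3328 min.
Regular 40 h 0 min = 2400 min at $31.00/h; overtime 15 h 28 min = 928 min at $46.50/h.
Pay = (2400 × $31.00 + 928 × $46.50) ÷ 60 = $1959.20.

$1959.20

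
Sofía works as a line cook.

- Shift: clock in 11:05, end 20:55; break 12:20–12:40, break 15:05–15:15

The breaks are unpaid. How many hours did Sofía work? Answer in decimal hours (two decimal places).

9.33 hours

Shift: 11:05–20:55 = 9 h 50 min; less 30 min break → 9 h 20 min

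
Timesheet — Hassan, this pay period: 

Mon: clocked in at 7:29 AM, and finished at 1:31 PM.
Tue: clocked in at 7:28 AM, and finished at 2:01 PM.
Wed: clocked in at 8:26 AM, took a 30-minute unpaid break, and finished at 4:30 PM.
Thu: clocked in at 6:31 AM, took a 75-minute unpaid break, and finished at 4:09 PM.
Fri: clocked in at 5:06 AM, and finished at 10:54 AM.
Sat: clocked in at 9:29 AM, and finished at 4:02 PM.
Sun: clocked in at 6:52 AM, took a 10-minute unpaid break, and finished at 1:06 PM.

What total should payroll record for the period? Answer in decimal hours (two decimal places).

Mon: 7:29 AM–1:31 PM = 6 h 2 min
Tue: 7:28 AM–2:01 PM = 6 h 33 min
Wed: 8:26 AM–4:30 PM = 8 h 4 min; less 30 min break → 7 h 34 min
Thu: 6:31 AM–4:09 PM = 9 h 38 min; less 75 min break → 8 h 23 min
Fri: 5:06 AM–10:54 AM = 5 h 48 min
Sat: 9:29 AM–4:02 PM = 6 h 33 min
Sun: 6:52 AM–1:06 PM = 6 h 14 min; less 10 min break → 6 h 4 min
Total: 6 h 2 min + 6 h 33 min + 7 h 34 min + 8 h 23 min + 5 h 48 min + 6 h 33 min + 6 h 4 min = 46 h 57 min.

46.95 hours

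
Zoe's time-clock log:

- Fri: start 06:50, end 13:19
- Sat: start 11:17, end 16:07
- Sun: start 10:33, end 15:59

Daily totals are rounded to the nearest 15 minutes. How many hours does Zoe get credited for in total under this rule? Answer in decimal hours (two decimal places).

16.75 hours

Fri: 06:50–13:19 = 6 h 29 min → rounds to 6 h 30 min
Sat: 11:17–16:07 = 4 h 50 min → rounds to 4 h 45 min
Sun: 10:33–15:59 = 5 h 26 min → rounds to 5 h 30 min
Total credited: 16 h 45 min.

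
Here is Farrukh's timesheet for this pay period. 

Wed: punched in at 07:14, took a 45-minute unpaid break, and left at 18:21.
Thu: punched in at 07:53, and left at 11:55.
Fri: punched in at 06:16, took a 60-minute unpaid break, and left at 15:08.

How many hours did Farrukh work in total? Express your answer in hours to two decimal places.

Wed: 07:14–18:21 = 11 h 7 min; less 45 min break → 10 h 22 min
Thu: 07:53–11:55 = 4 h 2 min
Fri: 06:16–15:08 = 8 h 52 min; less 60 min break → 7 h 52 min
Total: 10 h 22 min + 4 h 2 min + 7 h 52 min = 22 h 16 min.

22.27 hours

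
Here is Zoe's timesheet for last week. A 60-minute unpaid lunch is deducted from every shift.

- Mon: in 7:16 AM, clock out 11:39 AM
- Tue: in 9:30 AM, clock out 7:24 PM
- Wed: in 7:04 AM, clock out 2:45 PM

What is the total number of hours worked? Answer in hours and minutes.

Mon: 7:16 AM–11:39 AM = 4 h 23 min; less 60 min break → 3 h 23 min
Tue: 9:30 AM–7:24 PM = 9 h 54 min; less 60 min break → 8 h 54 min
Wed: 7:04 AM–2:45 PM = 7 h 41 min; less 60 min break → 6 h 41 min
Total: 3 h 23 min + 8 h 54 min + 6 h 41 min = 18 h 58 min.

18 h 58 min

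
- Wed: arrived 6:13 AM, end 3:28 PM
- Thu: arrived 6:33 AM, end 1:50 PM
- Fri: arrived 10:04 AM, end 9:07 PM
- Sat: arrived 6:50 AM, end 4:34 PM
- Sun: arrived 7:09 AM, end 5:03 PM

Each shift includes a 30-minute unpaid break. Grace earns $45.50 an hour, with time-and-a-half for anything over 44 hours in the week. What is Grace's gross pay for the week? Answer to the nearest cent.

$2050.91

Wed: 6:13 AM–3:28 PM = 9 h 15 min; less 30 min break → 8 h 45 min
Thu: 6:33 AM–1:50 PM = 7 h 17 min; less 30 min break → 6 h 47 min
Fri: 10:04 AM–9:07 PM = 11 h 3 min; less 30 min break → 10 h 33 min
Sat: 6:50 AM–4:34 PM = 9 h 44 min; less 30 min break → 9 h 14 min
Sun: 7:09 AM–5:03 PM = 9 h 54 min; less 30 min break → 9 h 24 min
Total worked: 44 h 43 min = 2683 min.
Regular 44 h 0 min = 2640 min at $45.50/h; overtime 0 h 43 min = 43 min at $68.25/h.
Pay = (2640 × $45.50 + 43 × $68.25) ÷ 60 = $2050.91.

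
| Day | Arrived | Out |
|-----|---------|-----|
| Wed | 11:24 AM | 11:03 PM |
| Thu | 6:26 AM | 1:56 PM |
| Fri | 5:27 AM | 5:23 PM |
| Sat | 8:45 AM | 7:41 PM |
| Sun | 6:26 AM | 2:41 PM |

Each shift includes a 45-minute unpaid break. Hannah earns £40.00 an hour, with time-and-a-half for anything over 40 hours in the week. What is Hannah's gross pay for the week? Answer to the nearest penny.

£1991.00

Wed: 11:24 AM–11:03 PM = 11 h 39 min; less 45 min break → 10 h 54 min
Thu: 6:26 AM–1:56 PM = 7 h 30 min; less 45 min break → 6 h 45 min
Fri: 5:27 AM–5:23 PM = 11 h 56 min; less 45 min break → 11 h 11 min
Sat: 8:45 AM–7:41 PM = 10 h 56 min; less 45 min break → 10 h 11 min
Sun: 6:26 AM–2:41 PM = 8 h 15 min; less 45 min break → 7 h 30 min
Total worked: 46 h 31 min = 2791 min.
Regular 40 h 0 min = 2400 min at £40.00/h; overtime 6 h 31 min = 391 min at £60.00/h.
Pay = (2400 × £40.00 + 391 × £60.00) ÷ 60 = £1991.00.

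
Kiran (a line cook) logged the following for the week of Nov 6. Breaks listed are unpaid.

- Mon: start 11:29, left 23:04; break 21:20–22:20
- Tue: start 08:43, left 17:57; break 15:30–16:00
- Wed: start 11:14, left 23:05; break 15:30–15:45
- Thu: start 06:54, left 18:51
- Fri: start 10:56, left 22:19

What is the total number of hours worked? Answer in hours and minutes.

Mon: 11:29–23:04 = 11 h 35 min; less 60 min break → 10 h 35 min
Tue: 08:43–17:57 = 9 h 14 min; less 30 min break → 8 h 44 min
Wed: 11:14–23:05 = 11 h 51 min; less 15 min break → 11 h 36 min
Thu: 06:54–18:51 = 11 h 57 min
Fri: 10:56–22:19 = 11 h 23 min
Total: 10 h 35 min + 8 h 44 min + 11 h 36 min + 11 h 57 min + 11 h 23 min = 54 h 15 min.

54 h 15 min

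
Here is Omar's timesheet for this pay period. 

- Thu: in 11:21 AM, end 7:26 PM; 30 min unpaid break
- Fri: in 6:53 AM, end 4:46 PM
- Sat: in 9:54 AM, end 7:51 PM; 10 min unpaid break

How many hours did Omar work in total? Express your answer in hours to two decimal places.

Thu: 11:21 AM–7:26 PM = 8 h 5 min; less 30 min break → 7 h 35 min
Fri: 6:53 AM–4:46 PM = 9 h 53 min
Sat: 9:54 AM–7:51 PM = 9 h 57 min; less 10 min break → 9 h 47 min
Total: 7 h 35 min + 9 h 53 min + 9 h 47 min = 27 h 15 min.

27.25 hours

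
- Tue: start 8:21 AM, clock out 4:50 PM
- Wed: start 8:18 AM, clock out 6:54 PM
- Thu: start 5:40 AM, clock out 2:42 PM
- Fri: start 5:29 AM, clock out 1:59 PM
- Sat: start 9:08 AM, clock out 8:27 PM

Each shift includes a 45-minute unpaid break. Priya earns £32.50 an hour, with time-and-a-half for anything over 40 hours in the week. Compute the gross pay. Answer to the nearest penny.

£1503.94

Tue: 8:21 AM–4:50 PM = 8 h 29 min; less 45 min break → 7 h 44 min
Wed: 8:18 AM–6:54 PM = 10 h 36 min; less 45 min break → 9 h 51 min
Thu: 5:40 AM–2:42 PM = 9 h 2 min; less 45 min break → 8 h 17 min
Fri: 5:29 AM–1:59 PM = 8 h 30 min; less 45 min break → 7 h 45 min
Sat: 9:08 AM–8:27 PM = 11 h 19 min; less 45 min break → 10 h 34 min
Total worked: 44 h 11 min = 2651 min.
Regular 40 h 0 min = 2400 min at £32.50/h; overtime 4 h 11 min = 251 min at £48.75/h.
Pay = (2400 × £32.50 + 251 × £48.75) ÷ 60 = £1503.94.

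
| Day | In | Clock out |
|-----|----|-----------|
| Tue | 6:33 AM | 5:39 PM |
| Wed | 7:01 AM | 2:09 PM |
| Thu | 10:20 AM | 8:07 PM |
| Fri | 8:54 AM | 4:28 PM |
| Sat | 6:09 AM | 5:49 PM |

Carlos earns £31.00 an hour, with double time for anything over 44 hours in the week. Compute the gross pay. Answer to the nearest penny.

£1565.50

Tue: 6:33 AM–5:39 PM = 11 h 6 min
Wed: 7:01 AM–2:09 PM = 7 h 8 min
Thu: 10:20 AM–8:07 PM = 9 h 47 min
Fri: 8:54 AM–4:28 PM = 7 h 34 min
Sat: 6:09 AM–5:49 PM = 11 h 40 min
Total worked: 47 h 15 min = 2835 min.
Regular 44 h 0 min = 2640 min at £31.00/h; overtime 3 h 15 min = 195 min at £62.00/h.
Pay = (2640 × £31.00 + 195 × £62.00) ÷ 60 = £1565.50.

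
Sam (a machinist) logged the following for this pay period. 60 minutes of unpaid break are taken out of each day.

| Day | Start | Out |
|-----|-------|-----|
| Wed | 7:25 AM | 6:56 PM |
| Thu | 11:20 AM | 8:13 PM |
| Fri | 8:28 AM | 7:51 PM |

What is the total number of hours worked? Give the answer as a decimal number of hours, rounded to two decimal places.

28.78 hours

Wed: 7:25 AM–6:56 PM = 11 h 31 min; less 60 min break → 10 h 31 min
Thu: 11:20 AM–8:13 PM = 8 h 53 min; less 60 min break → 7 h 53 min
Fri: 8:28 AM–7:51 PM = 11 h 23 min; less 60 min break → 10 h 23 min
Total: 10 h 31 min + 7 h 53 min + 10 h 23 min = 28 h 47 min.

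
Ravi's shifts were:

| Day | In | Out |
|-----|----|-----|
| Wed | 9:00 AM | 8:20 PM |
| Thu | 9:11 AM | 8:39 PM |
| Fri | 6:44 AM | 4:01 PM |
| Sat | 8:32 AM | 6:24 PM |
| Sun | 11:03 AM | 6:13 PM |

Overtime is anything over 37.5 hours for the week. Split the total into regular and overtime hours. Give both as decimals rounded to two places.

Wed: 9:00 AM–8:20 PM = 11 h 20 min
Thu: 9:11 AM–8:39 PM = 11 h 28 min
Fri: 6:44 AM–4:01 PM = 9 h 17 min
Sat: 8:32 AM–6:24 PM = 9 h 52 min
Sun: 11:03 AM–6:13 PM = 7 h 10 min
Total worked: 49 h 7 min = 49.12 h.
Threshold 37.5 h → overtime 11 h 37 min, regular 37 h 30 min.

Regular 37.50 hours, overtime 11.62 hours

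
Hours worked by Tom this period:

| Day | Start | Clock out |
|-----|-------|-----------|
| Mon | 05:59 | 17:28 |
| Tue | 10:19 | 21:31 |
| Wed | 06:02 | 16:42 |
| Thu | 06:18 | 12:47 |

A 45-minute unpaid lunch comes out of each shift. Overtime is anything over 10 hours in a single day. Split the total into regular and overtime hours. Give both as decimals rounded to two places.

Regular 35.65 hours, overtime 1.18 hours

Mon: 05:59–17:28 = 11 h 29 min; less 45 min break → 10 h 44 min
Tue: 10:19–21:31 = 11 h 12 min; less 45 min break → 10 h 27 min
Wed: 06:02–16:42 = 10 h 40 min; less 45 min break → 9 h 55 min
Thu: 06:18–12:47 = 6 h 29 min; less 45 min break → 5 h 44 min
Mon reg 10 h 0 min / OT 0 h 44 min; Tue reg 10 h 0 min / OT 0 h 27 min; Wed reg 9 h 55 min / OT 0 h 0 min; Thu reg 5 h 44 min / OT 0 h 0 min.
Totals: regular 35 h 39 min, overtime 1 h 11 min.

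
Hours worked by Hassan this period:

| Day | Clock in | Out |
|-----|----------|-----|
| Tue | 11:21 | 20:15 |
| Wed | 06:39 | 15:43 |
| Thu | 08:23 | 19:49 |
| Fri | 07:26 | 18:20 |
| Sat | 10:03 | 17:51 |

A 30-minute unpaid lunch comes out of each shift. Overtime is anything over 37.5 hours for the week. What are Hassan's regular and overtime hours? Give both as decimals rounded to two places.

Regular 37.50 hours, overtime 8.10 hours

Tue: 11:21–20:15 = 8 h 54 min; less 30 min break → 8 h 24 min
Wed: 06:39–15:43 = 9 h 4 min; less 30 min break → 8 h 34 min
Thu: 08:23–19:49 = 11 h 26 min; less 30 min break → 10 h 56 min
Fri: 07:26–18:20 = 10 h 54 min; less 30 min break → 10 h 24 min
Sat: 10:03–17:51 = 7 h 48 min; less 30 min break → 7 h 18 min
Total worked: 45 h 36 min = 45.60 h.
Threshold 37.5 h → overtime 8 h 6 min, regular 37 h 30 min.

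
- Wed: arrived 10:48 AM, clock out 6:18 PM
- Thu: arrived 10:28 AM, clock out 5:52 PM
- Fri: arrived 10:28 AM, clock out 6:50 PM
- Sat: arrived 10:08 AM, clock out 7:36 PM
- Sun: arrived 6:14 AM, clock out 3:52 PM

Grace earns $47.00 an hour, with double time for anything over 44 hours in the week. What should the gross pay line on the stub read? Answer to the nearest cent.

$1991.23

Wed: 10:48 AM–6:18 PM = 7 h 30 min
Thu: 10:28 AM–5:52 PM = 7 h 24 min
Fri: 10:28 AM–6:50 PM = 8 h 22 min
Sat: 10:08 AM–7:36 PM = 9 h 28 min
Sun: 6:14 AM–3:52 PM = 9 h 38 min
Total worked: 42 h 22 min = 2542 min.
Regular 42 h 22 min = 2542 min at $47.00/h; overtime 0 h 0 min = 0 min at $94.00/h.
Pay = (2542 × $47.00 + 0 × $94.00) ÷ 60 = $1991.23.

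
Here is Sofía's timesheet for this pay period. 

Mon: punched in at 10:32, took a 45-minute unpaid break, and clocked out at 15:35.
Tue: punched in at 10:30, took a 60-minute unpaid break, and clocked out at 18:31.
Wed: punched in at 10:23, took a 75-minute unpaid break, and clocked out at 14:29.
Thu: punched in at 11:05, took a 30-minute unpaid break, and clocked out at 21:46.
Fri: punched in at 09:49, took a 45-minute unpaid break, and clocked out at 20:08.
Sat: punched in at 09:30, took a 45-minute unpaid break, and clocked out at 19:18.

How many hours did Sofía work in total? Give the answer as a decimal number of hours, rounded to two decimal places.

42.97 hours

Mon: 10:32–15:35 = 5 h 3 min; less 45 min break → 4 h 18 min
Tue: 10:30–18:31 = 8 h 1 min; less 60 min break → 7 h 1 min
Wed: 10:23–14:29 = 4 h 6 min; less 75 min break → 2 h 51 min
Thu: 11:05–21:46 = 10 h 41 min; less 30 min break → 10 h 11 min
Fri: 09:49–20:08 = 10 h 19 min; less 45 min break → 9 h 34 min
Sat: 09:30–19:18 = 9 h 48 min; less 45 min break → 9 h 3 min
Total: 4 h 18 min + 7 h 1 min + 2 h 51 min + 10 h 11 min + 9 h 34 min + 9 h 3 min = 42 h 58 min.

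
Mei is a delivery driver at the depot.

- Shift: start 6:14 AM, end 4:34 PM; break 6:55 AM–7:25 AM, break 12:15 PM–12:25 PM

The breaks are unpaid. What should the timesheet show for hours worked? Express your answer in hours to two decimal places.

9.67 hours

Shift: 6:14 AM–4:34 PM = 10 h 20 min; less 40 min break → 9 h 40 min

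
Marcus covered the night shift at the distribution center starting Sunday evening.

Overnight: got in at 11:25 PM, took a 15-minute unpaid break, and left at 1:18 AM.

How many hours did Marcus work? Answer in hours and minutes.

1 h 38 min

Overnight: 11:25 PM → midnight = 0 h 35 min; midnight → 1:18 AM = 1 h 18 min; span 1 h 53 min; less 15 min break → 1 h 38 min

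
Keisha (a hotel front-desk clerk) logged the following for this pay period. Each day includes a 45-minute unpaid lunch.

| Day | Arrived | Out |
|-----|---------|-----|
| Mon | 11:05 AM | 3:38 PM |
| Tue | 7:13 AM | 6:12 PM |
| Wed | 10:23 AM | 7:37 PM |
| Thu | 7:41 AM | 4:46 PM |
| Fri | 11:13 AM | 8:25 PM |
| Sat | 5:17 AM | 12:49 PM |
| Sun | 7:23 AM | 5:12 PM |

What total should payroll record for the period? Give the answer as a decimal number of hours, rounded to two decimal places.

Mon: 11:05 AM–3:38 PM = 4 h 33 min; less 45 min break → 3 h 48 min
Tue: 7:13 AM–6:12 PM = 10 h 59 min; less 45 min break → 10 h 14 min
Wed: 10:23 AM–7:37 PM = 9 h 14 min; less 45 min break → 8 h 29 min
Thu: 7:41 AM–4:46 PM = 9 h 5 min; less 45 min break → 8 h 20 min
Fri: 11:13 AM–8:25 PM = 9 h 12 min; less 45 min break → 8 h 27 min
Sat: 5:17 AM–12:49 PM = 7 h 32 min; less 45 min break → 6 h 47 min
Sun: 7:23 AM–5:12 PM = 9 h 49 min; less 45 min break → 9 h 4 min
Total: 3 h 48 min + 10 h 14 min + 8 h 29 min + 8 h 20 min + 8 h 27 min + 6 h 47 min + 9 h 4 min = 55 h 9 min.

55.15 hours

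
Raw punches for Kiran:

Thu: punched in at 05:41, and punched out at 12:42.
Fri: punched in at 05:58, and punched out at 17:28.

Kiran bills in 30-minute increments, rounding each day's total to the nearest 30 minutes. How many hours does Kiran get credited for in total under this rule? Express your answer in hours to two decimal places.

Thu: 05:41–12:42 = 7 h 1 min → rounds to 7 h 0 min
Fri: 05:58–17:28 = 11 h 30 min → rounds to 11 h 30 min
Total credited: 18 h 30 min.

18.50 hours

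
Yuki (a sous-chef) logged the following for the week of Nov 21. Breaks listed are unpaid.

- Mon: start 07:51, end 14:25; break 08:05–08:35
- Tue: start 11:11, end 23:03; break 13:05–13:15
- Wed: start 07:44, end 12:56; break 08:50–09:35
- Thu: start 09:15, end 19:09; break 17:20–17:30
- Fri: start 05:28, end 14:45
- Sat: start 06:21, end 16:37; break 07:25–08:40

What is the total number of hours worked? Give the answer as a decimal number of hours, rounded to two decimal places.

50.25 hours

Mon: 07:51–14:25 = 6 h 34 min; less 30 min break → 6 h 4 min
Tue: 11:11–23:03 = 11 h 52 min; less 10 min break → 11 h 42 min
Wed: 07:44–12:56 = 5 h 12 min; less 45 min break → 4 h 27 min
Thu: 09:15–19:09 = 9 h 54 min; less 10 min break → 9 h 44 min
Fri: 05:28–14:45 = 9 h 17 min
Sat: 06:21–16:37 = 10 h 16 min; less 75 min break → 9 h 1 min
Total: 6 h 4 min + 11 h 42 min + 4 h 27 min + 9 h 44 min + 9 h 17 min + 9 h 1 min = 50 h 15 min.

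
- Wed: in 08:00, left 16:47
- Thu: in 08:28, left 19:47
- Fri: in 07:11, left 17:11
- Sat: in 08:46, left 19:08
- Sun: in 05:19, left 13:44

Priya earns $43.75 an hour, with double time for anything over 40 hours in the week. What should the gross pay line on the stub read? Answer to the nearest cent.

$2527.29

Wed: 08:00–16:47 = 8 h 47 min
Thu: 08:28–19:47 = 11 h 19 min
Fri: 07:11–17:11 = 10 h 0 min
Sat: 08:46–19:08 = 10 h 22 min
Sun: 05:19–13:44 = 8 h 25 min
Total worked: 48 h 53 min = 2933 min.
Regular 40 h 0 min = 2400 min at $43.75/h; overtime 8 h 53 min = 533 min at $87.50/h.
Pay = (2400 × $43.75 + 533 × $87.50) ÷ 60 = $2527.29.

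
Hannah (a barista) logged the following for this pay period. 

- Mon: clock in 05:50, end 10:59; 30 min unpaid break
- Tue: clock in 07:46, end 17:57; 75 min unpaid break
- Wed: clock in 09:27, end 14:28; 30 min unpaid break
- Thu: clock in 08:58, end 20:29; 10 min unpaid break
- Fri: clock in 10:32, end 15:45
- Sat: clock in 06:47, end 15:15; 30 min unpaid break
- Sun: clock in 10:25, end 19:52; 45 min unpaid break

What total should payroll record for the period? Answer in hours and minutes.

Mon: 05:50–10:59 = 5 h 9 min; less 30 min break → 4 h 39 min
Tue: 07:46–17:57 = 10 h 11 min; less 75 min break → 8 h 56 min
Wed: 09:27–14:28 = 5 h 1 min; less 30 min break → 4 h 31 min
Thu: 08:58–20:29 = 11 h 31 min; less 10 min break → 11 h 21 min
Fri: 10:32–15:45 = 5 h 13 min
Sat: 06:47–15:15 = 8 h 28 min; less 30 min break → 7 h 58 min
Sun: 10:25–19:52 = 9 h 27 min; less 45 min break → 8 h 42 min
Total: 4 h 39 min + 8 h 56 min + 4 h 31 min + 11 h 21 min + 5 h 13 min + 7 h 58 min + 8 h 42 min = 51 h 20 min.

51 h 20 min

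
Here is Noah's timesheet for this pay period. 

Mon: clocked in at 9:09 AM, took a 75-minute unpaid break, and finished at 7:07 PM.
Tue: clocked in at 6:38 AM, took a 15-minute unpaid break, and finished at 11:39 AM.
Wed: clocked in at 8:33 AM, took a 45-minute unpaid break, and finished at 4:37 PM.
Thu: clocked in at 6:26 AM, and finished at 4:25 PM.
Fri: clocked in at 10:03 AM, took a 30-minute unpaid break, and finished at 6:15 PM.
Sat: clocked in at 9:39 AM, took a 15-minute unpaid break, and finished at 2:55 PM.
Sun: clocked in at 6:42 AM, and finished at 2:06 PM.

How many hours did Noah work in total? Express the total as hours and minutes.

Mon: 9:09 AM–7:07 PM = 9 h 58 min; less 75 min break → 8 h 43 min
Tue: 6:38 AM–11:39 AM = 5 h 1 min; less 15 min break → 4 h 46 min
Wed: 8:33 AM–4:37 PM = 8 h 4 min; less 45 min break → 7 h 19 min
Thu: 6:26 AM–4:25 PM = 9 h 59 min
Fri: 10:03 AM–6:15 PM = 8 h 12 min; less 30 min break → 7 h 42 min
Sat: 9:39 AM–2:55 PM = 5 h 16 min; less 15 min break → 5 h 1 min
Sun: 6:42 AM–2:06 PM = 7 h 24 min
Total: 8 h 43 min + 4 h 46 min + 7 h 19 min + 9 h 59 min + 7 h 42 min + 5 h 1 min + 7 h 24 min = 50 h 54 min.

50 h 54 min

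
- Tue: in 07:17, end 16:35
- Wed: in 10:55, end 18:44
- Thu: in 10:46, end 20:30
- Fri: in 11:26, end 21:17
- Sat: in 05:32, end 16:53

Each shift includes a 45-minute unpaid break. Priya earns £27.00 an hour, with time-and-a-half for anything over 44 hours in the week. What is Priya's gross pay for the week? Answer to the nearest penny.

Tue: 07:17–16:35 = 9 h 18 min; less 45 min break → 8 h 33 min
Wed: 10:55–18:44 = 7 h 49 min; less 45 min break → 7 h 4 min
Thu: 10:46–20:30 = 9 h 44 min; less 45 min break → 8 h 59 min
Fri: 11:26–21:17 = 9 h 51 min; less 45 min break → 9 h 6 min
Sat: 05:32–16:53 = 11 h 21 min; less 45 min break → 10 h 36 min
Total worked: 44 h 18 min = 2658 min.
Regular 44 h 0 min = 2640 min at £27.00/h; overtime 0 h 18 min = 18 min at £40.50/h.
Pay = (2640 × £27.00 + 18 × £40.50) ÷ 60 = £1200.15.

£1200.15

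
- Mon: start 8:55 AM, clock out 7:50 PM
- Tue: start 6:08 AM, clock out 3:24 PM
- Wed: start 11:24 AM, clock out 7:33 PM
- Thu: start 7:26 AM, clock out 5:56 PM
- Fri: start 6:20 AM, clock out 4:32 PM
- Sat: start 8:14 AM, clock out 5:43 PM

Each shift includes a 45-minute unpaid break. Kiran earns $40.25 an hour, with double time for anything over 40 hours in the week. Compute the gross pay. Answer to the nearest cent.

$2738.34

Mon: 8:55 AM–7:50 PM = 10 h 55 min; less 45 min break → 10 h 10 min
Tue: 6:08 AM–3:24 PM = 9 h 16 min; less 45 min break → 8 h 31 min
Wed: 11:24 AM–7:33 PM = 8 h 9 min; less 45 min break → 7 h 24 min
Thu: 7:26 AM–5:56 PM = 10 h 30 min; less 45 min break → 9 h 45 min
Fri: 6:20 AM–4:32 PM = 10 h 12 min; less 45 min break → 9 h 27 min
Sat: 8:14 AM–5:43 PM = 9 h 29 min; less 45 min break → 8 h 44 min
Total worked: 54 h 1 min = 3241 min.
Regular 40 h 0 min = 2400 min at $40.25/h; overtime 14 h 1 min = 841 min at $80.50/h.
Pay = (2400 × $40.25 + 841 × $80.50) ÷ 60 = $2738.34.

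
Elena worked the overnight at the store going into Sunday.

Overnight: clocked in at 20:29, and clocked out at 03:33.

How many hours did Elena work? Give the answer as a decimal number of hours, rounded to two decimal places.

Overnight: 20:29 → midnight = 3 h 31 min; midnight → 03:33 = 3 h 33 min; span 7 h 4 min

7.07 hours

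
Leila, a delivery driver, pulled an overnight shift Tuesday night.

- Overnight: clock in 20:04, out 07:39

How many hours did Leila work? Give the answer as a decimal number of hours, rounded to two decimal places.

Overnight: 20:04 → midnight = 3 h 56 min; midnight → 07:39 = 7 h 39 min; span 11 h 35 min

11.58 hours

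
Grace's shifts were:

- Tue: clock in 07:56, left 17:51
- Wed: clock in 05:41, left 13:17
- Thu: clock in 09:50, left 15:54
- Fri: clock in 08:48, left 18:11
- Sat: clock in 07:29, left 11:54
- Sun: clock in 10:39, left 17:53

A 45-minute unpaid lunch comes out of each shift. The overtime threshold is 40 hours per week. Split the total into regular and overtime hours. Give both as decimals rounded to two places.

Tue: 07:56–17:51 = 9 h 55 min; less 45 min break → 9 h 10 min
Wed: 05:41–13:17 = 7 h 36 min; less 45 min break → 6 h 51 min
Thu: 09:50–15:54 = 6 h 4 min; less 45 min break → 5 h 19 min
Fri: 08:48–18:11 = 9 h 23 min; less 45 min break → 8 h 38 min
Sat: 07:29–11:54 = 4 h 25 min; less 45 min break → 3 h 40 min
Sun: 10:39–17:53 = 7 h 14 min; less 45 min break → 6 h 29 min
Total worked: 40 h 7 min = 40.12 h.
Threshold 40 h → overtime 0 h 7 min, regular 40 h 0 min.

Regular 40.00 hours, overtime 0.12 hours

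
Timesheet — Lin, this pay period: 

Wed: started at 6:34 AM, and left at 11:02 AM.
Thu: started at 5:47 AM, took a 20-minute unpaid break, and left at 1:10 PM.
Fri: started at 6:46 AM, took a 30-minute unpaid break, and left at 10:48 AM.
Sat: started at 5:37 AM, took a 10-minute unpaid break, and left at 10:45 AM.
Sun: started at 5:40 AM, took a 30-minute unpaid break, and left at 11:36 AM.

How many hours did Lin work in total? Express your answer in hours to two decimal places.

25.45 hours

Wed: 6:34 AM–11:02 AM = 4 h 28 min
Thu: 5:47 AM–1:10 PM = 7 h 23 min; less 20 min break → 7 h 3 min
Fri: 6:46 AM–10:48 AM = 4 h 2 min; less 30 min break → 3 h 32 min
Sat: 5:37 AM–10:45 AM = 5 h 8 min; less 10 min break → 4 h 58 min
Sun: 5:40 AM–11:36 AM = 5 h 56 min; less 30 min break → 5 h 26 min
Total: 4 h 28 min + 7 h 3 min + 3 h 32 min + 4 h 58 min + 5 h 26 min = 25 h 27 min.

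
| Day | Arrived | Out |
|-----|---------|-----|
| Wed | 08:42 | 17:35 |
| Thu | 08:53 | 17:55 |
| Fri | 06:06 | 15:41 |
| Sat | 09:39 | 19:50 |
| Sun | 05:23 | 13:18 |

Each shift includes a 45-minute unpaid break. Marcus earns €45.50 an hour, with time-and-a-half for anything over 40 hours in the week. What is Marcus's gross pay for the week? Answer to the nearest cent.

Wed: 08:42–17:35 = 8 h 53 min; less 45 min break → 8 h 8 min
Thu: 08:53–17:55 = 9 h 2 min; less 45 min break → 8 h 17 min
Fri: 06:06–15:41 = 9 h 35 min; less 45 min break → 8 h 50 min
Sat: 09:39–19:50 = 10 h 11 min; less 45 min break → 9 h 26 min
Sun: 05:23–13:18 = 7 h 55 min; less 45 min break → 7 h 10 min
Total worked: 41 h 51 min = 2511 min.
Regular 40 h 0 min = 2400 min at €45.50/h; overtime 1 h 51 min = 111 min at €68.25/h.
Pay = (2400 × €45.50 + 111 × €68.25) ÷ 60 = €1946.26.

€1946.26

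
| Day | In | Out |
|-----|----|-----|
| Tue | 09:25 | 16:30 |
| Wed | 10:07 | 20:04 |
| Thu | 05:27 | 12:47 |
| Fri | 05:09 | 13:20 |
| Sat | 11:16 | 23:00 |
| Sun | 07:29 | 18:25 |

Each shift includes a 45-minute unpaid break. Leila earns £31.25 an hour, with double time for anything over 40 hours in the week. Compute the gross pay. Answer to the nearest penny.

Tue: 09:25–16:30 = 7 h 5 min; less 45 min break → 6 h 20 min
Wed: 10:07–20:04 = 9 h 57 min; less 45 min break → 9 h 12 min
Thu: 05:27–12:47 = 7 h 20 min; less 45 min break → 6 h 35 min
Fri: 05:09–13:20 = 8 h 11 min; less 45 min break → 7 h 26 min
Sat: 11:16–23:00 = 11 h 44 min; less 45 min break → 10 h 59 min
Sun: 07:29–18:25 = 10 h 56 min; less 45 min break → 10 h 11 min
Total worked: 50 h 43 min = 3043 min.
Regular 40 h 0 min = 2400 min at £31.25/h; overtime 10 h 43 min = 643 min at £62.50/h.
Pay = (2400 × £31.25 + 643 × £62.50) ÷ 60 = £1919.79.

£1919.79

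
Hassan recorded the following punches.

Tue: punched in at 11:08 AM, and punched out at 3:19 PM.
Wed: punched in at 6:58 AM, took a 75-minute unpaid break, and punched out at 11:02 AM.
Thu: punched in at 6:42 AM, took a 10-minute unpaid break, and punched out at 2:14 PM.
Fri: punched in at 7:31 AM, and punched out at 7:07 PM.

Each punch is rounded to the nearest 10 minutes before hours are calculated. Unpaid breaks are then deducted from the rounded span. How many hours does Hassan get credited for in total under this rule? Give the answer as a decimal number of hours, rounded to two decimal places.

25.92 hours

Tue: in 11:08 AM→11:10 AM, out 3:19 PM→3:20 PM; 4 h 10 min
Wed: in 6:58 AM→7:00 AM, out 11:02 AM→11:00 AM; 4 h 0 min − 75 min = 2 h 45 min
Thu: in 6:42 AM→6:40 AM, out 2:14 PM→2:10 PM; 7 h 30 min − 10 min = 7 h 20 min
Fri: in 7:31 AM→7:30 AM, out 7:07 PM→7:10 PM; 11 h 40 min
Total credited: 25 h 55 min.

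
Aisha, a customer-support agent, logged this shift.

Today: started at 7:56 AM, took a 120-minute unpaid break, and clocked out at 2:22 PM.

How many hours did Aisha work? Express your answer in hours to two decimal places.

4.43 hours

Today: 7:56 AM–2:22 PM = 6 h 26 min; less 120 min break → 4 h 26 min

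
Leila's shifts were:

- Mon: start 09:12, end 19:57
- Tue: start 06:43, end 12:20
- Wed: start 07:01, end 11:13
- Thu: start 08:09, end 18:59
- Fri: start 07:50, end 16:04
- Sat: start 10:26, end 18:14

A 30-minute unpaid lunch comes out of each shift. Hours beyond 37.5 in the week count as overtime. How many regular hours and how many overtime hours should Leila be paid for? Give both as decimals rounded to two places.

Regular 37.50 hours, overtime 6.93 hours

Mon: 09:12–19:57 = 10 h 45 min; less 30 min break → 10 h 15 min
Tue: 06:43–12:20 = 5 h 37 min; less 30 min break → 5 h 7 min
Wed: 07:01–11:13 = 4 h 12 min; less 30 min break → 3 h 42 min
Thu: 08:09–18:59 = 10 h 50 min; less 30 min break → 10 h 20 min
Fri: 07:50–16:04 = 8 h 14 min; less 30 min break → 7 h 44 min
Sat: 10:26–18:14 = 7 h 48 min; less 30 min break → 7 h 18 min
Total worked: 44 h 26 min = 44.43 h.
Threshold 37.5 h → overtime 6 h 56 min, regular 37 h 30 min.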